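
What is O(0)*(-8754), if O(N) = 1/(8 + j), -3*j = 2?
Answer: -13131/11 ≈ -1193.7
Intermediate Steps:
j = -⅔ (j = -⅓*2 = -⅔ ≈ -0.66667)
O(N) = 3/22 (O(N) = 1/(8 - ⅔) = 1/(22/3) = 3/22)
O(0)*(-8754) = (3/22)*(-8754) = -13131/11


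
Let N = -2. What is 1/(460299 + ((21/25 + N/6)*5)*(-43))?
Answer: 15/6902851 ≈ 2.1730e-6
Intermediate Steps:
1/(460299 + ((21/25 + N/6)*5)*(-43)) = 1/(460299 + ((21/25 - 2/6)*5)*(-43)) = 1/(460299 + ((21*(1/25) - 2*⅙)*5)*(-43)) = 1/(460299 + ((21/25 - ⅓)*5)*(-43)) = 1/(460299 + ((38/75)*5)*(-43)) = 1/(460299 + (38/15)*(-43)) = 1/(460299 - 1634/15) = 1/(6902851/15) = 15/6902851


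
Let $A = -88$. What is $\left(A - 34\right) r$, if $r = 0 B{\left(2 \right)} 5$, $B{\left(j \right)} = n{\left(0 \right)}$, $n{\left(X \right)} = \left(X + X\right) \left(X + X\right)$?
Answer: $0$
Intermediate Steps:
$n{\left(X \right)} = 4 X^{2}$ ($n{\left(X \right)} = 2 X 2 X = 4 X^{2}$)
$B{\left(j \right)} = 0$ ($B{\left(j \right)} = 4 \cdot 0^{2} = 4 \cdot 0 = 0$)
$r = 0$ ($r = 0 \cdot 0 \cdot 5 = 0 \cdot 5 = 0$)
$\left(A - 34\right) r = \left(-88 - 34\right) 0 = \left(-122\right) 0 = 0$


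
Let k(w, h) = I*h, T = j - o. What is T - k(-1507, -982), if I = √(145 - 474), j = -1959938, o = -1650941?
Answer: -308997 + 982*I*√329 ≈ -3.09e+5 + 17812.0*I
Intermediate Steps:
T = -308997 (T = -1959938 - 1*(-1650941) = -1959938 + 1650941 = -308997)
I = I*√329 (I = √(-329) = I*√329 ≈ 18.138*I)
k(w, h) = I*h*√329 (k(w, h) = (I*√329)*h = I*h*√329)
T - k(-1507, -982) = -308997 - I*(-982)*√329 = -308997 - (-982)*I*√329 = -308997 + 982*I*√329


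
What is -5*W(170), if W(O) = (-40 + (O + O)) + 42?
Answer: -1710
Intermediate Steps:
W(O) = 2 + 2*O (W(O) = (-40 + 2*O) + 42 = 2 + 2*O)
-5*W(170) = -5*(2 + 2*170) = -5*(2 + 340) = -5*342 = -1710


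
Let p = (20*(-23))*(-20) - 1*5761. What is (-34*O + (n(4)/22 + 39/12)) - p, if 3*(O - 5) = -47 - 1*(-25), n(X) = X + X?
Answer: -442999/132 ≈ -3356.1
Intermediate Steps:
n(X) = 2*X
O = -7/3 (O = 5 + (-47 - 1*(-25))/3 = 5 + (-47 + 25)/3 = 5 + (⅓)*(-22) = 5 - 22/3 = -7/3 ≈ -2.3333)
p = 3439 (p = -460*(-20) - 5761 = 9200 - 5761 = 3439)
(-34*O + (n(4)/22 + 39/12)) - p = (-34*(-7/3) + ((2*4)/22 + 39/12)) - 1*3439 = (238/3 + (8*(1/22) + 39*(1/12))) - 3439 = (238/3 + (4/11 + 13/4)) - 3439 = (238/3 + 159/44) - 3439 = 10949/132 - 3439 = -442999/132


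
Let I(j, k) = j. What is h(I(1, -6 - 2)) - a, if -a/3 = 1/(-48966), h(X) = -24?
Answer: -391729/16322 ≈ -24.000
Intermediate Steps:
a = 1/16322 (a = -3/(-48966) = -3*(-1/48966) = 1/16322 ≈ 6.1267e-5)
h(I(1, -6 - 2)) - a = -24 - 1*1/16322 = -24 - 1/16322 = -391729/16322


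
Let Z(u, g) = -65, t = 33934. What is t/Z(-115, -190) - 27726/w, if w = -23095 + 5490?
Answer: -119121176/228865 ≈ -520.49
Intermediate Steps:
w = -17605
t/Z(-115, -190) - 27726/w = 33934/(-65) - 27726/(-17605) = 33934*(-1/65) - 27726*(-1/17605) = -33934/65 + 27726/17605 = -119121176/228865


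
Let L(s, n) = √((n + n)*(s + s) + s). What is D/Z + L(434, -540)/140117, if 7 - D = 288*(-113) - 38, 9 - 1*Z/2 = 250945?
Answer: -32589/501872 + I*√937006/140117 ≈ -0.064935 + 0.0069084*I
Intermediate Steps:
L(s, n) = √(s + 4*n*s) (L(s, n) = √((2*n)*(2*s) + s) = √(4*n*s + s) = √(s + 4*n*s))
Z = -501872 (Z = 18 - 2*250945 = 18 - 501890 = -501872)
D = 32589 (D = 7 - (288*(-113) - 38) = 7 - (-32544 - 38) = 7 - 1*(-32582) = 7 + 32582 = 32589)
D/Z + L(434, -540)/140117 = 32589/(-501872) + √(434*(1 + 4*(-540)))/140117 = 32589*(-1/501872) + √(434*(1 - 2160))*(1/140117) = -32589/501872 + √(434*(-2159))*(1/140117) = -32589/501872 + √(-937006)*(1/140117) = -32589/501872 + (I*√937006)*(1/140117) = -32589/501872 + I*√937006/140117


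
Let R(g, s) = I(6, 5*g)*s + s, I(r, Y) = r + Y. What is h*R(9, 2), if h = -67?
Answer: -6968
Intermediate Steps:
I(r, Y) = Y + r
R(g, s) = s + s*(6 + 5*g) (R(g, s) = (5*g + 6)*s + s = (6 + 5*g)*s + s = s*(6 + 5*g) + s = s + s*(6 + 5*g))
h*R(9, 2) = -134*(7 + 5*9) = -134*(7 + 45) = -134*52 = -67*104 = -6968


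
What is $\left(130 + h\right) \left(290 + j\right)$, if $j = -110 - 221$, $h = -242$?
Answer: $4592$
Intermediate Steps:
$j = -331$
$\left(130 + h\right) \left(290 + j\right) = \left(130 - 242\right) \left(290 - 331\right) = \left(-112\right) \left(-41\right) = 4592$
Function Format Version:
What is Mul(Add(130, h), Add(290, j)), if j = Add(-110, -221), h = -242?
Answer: 4592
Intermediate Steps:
j = -331
Mul(Add(130, h), Add(290, j)) = Mul(Add(130, -242), Add(290, -331)) = Mul(-112, -41) = 4592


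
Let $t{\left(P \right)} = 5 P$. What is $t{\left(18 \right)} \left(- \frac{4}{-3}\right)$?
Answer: $120$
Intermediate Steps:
$t{\left(18 \right)} \left(- \frac{4}{-3}\right) = 5 \cdot 18 \left(- \frac{4}{-3}\right) = 90 \left(\left(-4\right) \left(- \frac{1}{3}\right)\right) = 90 \cdot \frac{4}{3} = 120$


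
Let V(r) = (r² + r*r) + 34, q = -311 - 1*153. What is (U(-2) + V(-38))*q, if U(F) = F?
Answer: -1354880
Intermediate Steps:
q = -464 (q = -311 - 153 = -464)
V(r) = 34 + 2*r² (V(r) = (r² + r²) + 34 = 2*r² + 34 = 34 + 2*r²)
(U(-2) + V(-38))*q = (-2 + (34 + 2*(-38)²))*(-464) = (-2 + (34 + 2*1444))*(-464) = (-2 + (34 + 2888))*(-464) = (-2 + 2922)*(-464) = 2920*(-464) = -1354880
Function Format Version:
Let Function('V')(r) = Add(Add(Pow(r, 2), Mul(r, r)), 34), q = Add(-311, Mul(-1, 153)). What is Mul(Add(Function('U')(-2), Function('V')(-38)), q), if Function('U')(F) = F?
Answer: -1354880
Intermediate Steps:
q = -464 (q = Add(-311, -153) = -464)
Function('V')(r) = Add(34, Mul(2, Pow(r, 2))) (Function('V')(r) = Add(Add(Pow(r, 2), Pow(r, 2)), 34) = Add(Mul(2, Pow(r, 2)), 34) = Add(34, Mul(2, Pow(r, 2))))
Mul(Add(Function('U')(-2), Function('V')(-38)), q) = Mul(Add(-2, Add(34, Mul(2, Pow(-38, 2)))), -464) = Mul(Add(-2, Add(34, Mul(2, 1444))), -464) = Mul(Add(-2, Add(34, 2888)), -464) = Mul(Add(-2, 2922), -464) = Mul(2920, -464) = -1354880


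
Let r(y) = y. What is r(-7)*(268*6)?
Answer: -11256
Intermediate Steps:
r(-7)*(268*6) = -1876*6 = -7*1608 = -11256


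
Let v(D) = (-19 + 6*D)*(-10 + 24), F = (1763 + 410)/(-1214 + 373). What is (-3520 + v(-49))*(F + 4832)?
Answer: -32094281178/841 ≈ -3.8162e+7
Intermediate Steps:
F = -2173/841 (F = 2173/(-841) = 2173*(-1/841) = -2173/841 ≈ -2.5838)
v(D) = -266 + 84*D (v(D) = (-19 + 6*D)*14 = -266 + 84*D)
(-3520 + v(-49))*(F + 4832) = (-3520 + (-266 + 84*(-49)))*(-2173/841 + 4832) = (-3520 + (-266 - 4116))*(4061539/841) = (-3520 - 4382)*(4061539/841) = -7902*4061539/841 = -32094281178/841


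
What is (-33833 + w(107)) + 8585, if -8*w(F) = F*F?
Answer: -213433/8 ≈ -26679.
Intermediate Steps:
w(F) = -F²/8 (w(F) = -F*F/8 = -F²/8)
(-33833 + w(107)) + 8585 = (-33833 - ⅛*107²) + 8585 = (-33833 - ⅛*11449) + 8585 = (-33833 - 11449/8) + 8585 = -282113/8 + 8585 = -213433/8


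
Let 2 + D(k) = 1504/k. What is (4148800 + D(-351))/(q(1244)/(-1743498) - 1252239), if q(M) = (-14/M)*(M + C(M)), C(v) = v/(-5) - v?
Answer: -117542970101195/35478238120403 ≈ -3.3131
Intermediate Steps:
C(v) = -6*v/5 (C(v) = v*(-⅕) - v = -v/5 - v = -6*v/5)
D(k) = -2 + 1504/k
q(M) = 14/5 (q(M) = (-14/M)*(M - 6*M/5) = (-14/M)*(-M/5) = 14/5)
(4148800 + D(-351))/(q(1244)/(-1743498) - 1252239) = (4148800 + (-2 + 1504/(-351)))/((14/5)/(-1743498) - 1252239) = (4148800 + (-2 + 1504*(-1/351)))/((14/5)*(-1/1743498) - 1252239) = (4148800 + (-2 - 1504/351))/(-7/4358745 - 1252239) = (4148800 - 2206/351)/(-5458190480062/4358745) = (1456226594/351)*(-4358745/5458190480062) = -117542970101195/35478238120403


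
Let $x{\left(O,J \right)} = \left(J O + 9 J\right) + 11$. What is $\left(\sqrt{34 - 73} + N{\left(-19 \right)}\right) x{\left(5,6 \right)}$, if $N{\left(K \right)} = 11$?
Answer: $1045 + 95 i \sqrt{39} \approx 1045.0 + 593.27 i$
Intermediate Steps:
$x{\left(O,J \right)} = 11 + 9 J + J O$ ($x{\left(O,J \right)} = \left(9 J + J O\right) + 11 = 11 + 9 J + J O$)
$\left(\sqrt{34 - 73} + N{\left(-19 \right)}\right) x{\left(5,6 \right)} = \left(\sqrt{34 - 73} + 11\right) \left(11 + 9 \cdot 6 + 6 \cdot 5\right) = \left(\sqrt{-39} + 11\right) \left(11 + 54 + 30\right) = \left(i \sqrt{39} + 11\right) 95 = \left(11 + i \sqrt{39}\right) 95 = 1045 + 95 i \sqrt{39}$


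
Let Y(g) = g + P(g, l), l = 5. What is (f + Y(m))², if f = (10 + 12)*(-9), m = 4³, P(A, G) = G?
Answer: 16641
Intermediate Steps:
m = 64
Y(g) = 5 + g (Y(g) = g + 5 = 5 + g)
f = -198 (f = 22*(-9) = -198)
(f + Y(m))² = (-198 + (5 + 64))² = (-198 + 69)² = (-129)² = 16641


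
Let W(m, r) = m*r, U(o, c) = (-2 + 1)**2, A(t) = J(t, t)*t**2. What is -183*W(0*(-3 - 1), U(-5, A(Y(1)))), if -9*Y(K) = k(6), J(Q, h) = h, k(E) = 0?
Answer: 0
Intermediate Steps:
Y(K) = 0 (Y(K) = -1/9*0 = 0)
A(t) = t**3 (A(t) = t*t**2 = t**3)
U(o, c) = 1 (U(o, c) = (-1)**2 = 1)
-183*W(0*(-3 - 1), U(-5, A(Y(1)))) = -183*0*(-3 - 1) = -183*0*(-4) = -0 = -183*0 = 0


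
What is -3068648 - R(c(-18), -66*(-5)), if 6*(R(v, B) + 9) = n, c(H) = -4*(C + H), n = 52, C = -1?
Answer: -9205943/3 ≈ -3.0686e+6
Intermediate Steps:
c(H) = 4 - 4*H (c(H) = -4*(-1 + H) = 4 - 4*H)
R(v, B) = -⅓ (R(v, B) = -9 + (⅙)*52 = -9 + 26/3 = -⅓)
-3068648 - R(c(-18), -66*(-5)) = -3068648 - 1*(-⅓) = -3068648 + ⅓ = -9205943/3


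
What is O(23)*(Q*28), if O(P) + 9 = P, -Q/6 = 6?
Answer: -14112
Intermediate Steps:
Q = -36 (Q = -6*6 = -36)
O(P) = -9 + P
O(23)*(Q*28) = (-9 + 23)*(-36*28) = 14*(-1008) = -14112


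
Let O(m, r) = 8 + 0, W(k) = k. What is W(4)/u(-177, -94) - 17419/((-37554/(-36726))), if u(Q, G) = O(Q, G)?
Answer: -213237139/12518 ≈ -17034.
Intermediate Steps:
O(m, r) = 8
u(Q, G) = 8
W(4)/u(-177, -94) - 17419/((-37554/(-36726))) = 4/8 - 17419/((-37554/(-36726))) = 4*(1/8) - 17419/((-37554*(-1/36726))) = 1/2 - 17419/6259/6121 = 1/2 - 17419*6121/6259 = 1/2 - 106621699/6259 = -213237139/12518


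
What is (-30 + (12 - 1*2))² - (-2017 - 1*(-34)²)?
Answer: 3573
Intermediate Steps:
(-30 + (12 - 1*2))² - (-2017 - 1*(-34)²) = (-30 + (12 - 2))² - (-2017 - 1*1156) = (-30 + 10)² - (-2017 - 1156) = (-20)² - 1*(-3173) = 400 + 3173 = 3573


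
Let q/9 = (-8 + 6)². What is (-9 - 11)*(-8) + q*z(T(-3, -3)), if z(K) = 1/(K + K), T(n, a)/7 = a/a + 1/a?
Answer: 1147/7 ≈ 163.86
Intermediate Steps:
T(n, a) = 7 + 7/a (T(n, a) = 7*(a/a + 1/a) = 7*(1 + 1/a) = 7 + 7/a)
q = 36 (q = 9*(-8 + 6)² = 9*(-2)² = 9*4 = 36)
z(K) = 1/(2*K)
(-9 - 11)*(-8) + q*z(T(-3, -3)) = (-9 - 11)*(-8) + 36*(1/(2*(7 + 7/(-3)))) = -20*(-8) + 36*(1/(2*(7 + 7*(-⅓)))) = 160 + 36*(1/(2*(7 - 7/3))) = 160 + 36*(1/(2*(14/3))) = 160 + 36*((½)*(3/14)) = 160 + 36*(3/28) = 160 + 27/7 = 1147/7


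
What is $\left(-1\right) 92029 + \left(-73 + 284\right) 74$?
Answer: $-76415$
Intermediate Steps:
$\left(-1\right) 92029 + \left(-73 + 284\right) 74 = -92029 + 211 \cdot 74 = -92029 + 15614 = -76415$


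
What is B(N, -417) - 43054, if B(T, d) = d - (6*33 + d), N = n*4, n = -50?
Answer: -43252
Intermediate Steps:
N = -200 (N = -50*4 = -200)
B(T, d) = -198 (B(T, d) = d - (198 + d) = d + (-198 - d) = -198)
B(N, -417) - 43054 = -198 - 43054 = -43252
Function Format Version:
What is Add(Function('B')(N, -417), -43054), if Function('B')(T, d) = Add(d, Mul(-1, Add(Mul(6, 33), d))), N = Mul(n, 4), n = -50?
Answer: -43252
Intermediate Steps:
N = -200 (N = Mul(-50, 4) = -200)
Function('B')(T, d) = -198 (Function('B')(T, d) = Add(d, Mul(-1, Add(198, d))) = Add(d, Add(-198, Mul(-1, d))) = -198)
Add(Function('B')(N, -417), -43054) = Add(-198, -43054) = -43252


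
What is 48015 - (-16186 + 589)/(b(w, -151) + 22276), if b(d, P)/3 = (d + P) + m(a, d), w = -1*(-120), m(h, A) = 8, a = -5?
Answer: 1066284702/22207 ≈ 48016.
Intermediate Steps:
w = 120
b(d, P) = 24 + 3*P + 3*d (b(d, P) = 3*((d + P) + 8) = 3*((P + d) + 8) = 3*(8 + P + d) = 24 + 3*P + 3*d)
48015 - (-16186 + 589)/(b(w, -151) + 22276) = 48015 - (-16186 + 589)/((24 + 3*(-151) + 3*120) + 22276) = 48015 - (-15597)/((24 - 453 + 360) + 22276) = 48015 - (-15597)/(-69 + 22276) = 48015 - (-15597)/22207 = 48015 - 1*(-15597/22207) = 48015 + 15597/22207 = 1066284702/22207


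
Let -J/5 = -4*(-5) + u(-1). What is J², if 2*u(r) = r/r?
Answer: 42025/4 ≈ 10506.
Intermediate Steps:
u(r) = ½ (u(r) = (r/r)/2 = (½)*1 = ½)
J = -205/2 (J = -5*(-4*(-5) + ½) = -5*(20 + ½) = -5*41/2 = -205/2 ≈ -102.50)
J² = (-205/2)² = 42025/4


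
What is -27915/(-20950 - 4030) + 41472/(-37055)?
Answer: -316047/185126780 ≈ -0.0017072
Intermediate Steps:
-27915/(-20950 - 4030) + 41472/(-37055) = -27915/(-24980) + 41472*(-1/37055) = -27915*(-1/24980) - 41472/37055 = 5583/4996 - 41472/37055 = -316047/185126780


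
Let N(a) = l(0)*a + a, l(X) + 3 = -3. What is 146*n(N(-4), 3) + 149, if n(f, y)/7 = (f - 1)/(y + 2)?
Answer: 20163/5 ≈ 4032.6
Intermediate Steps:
l(X) = -6 (l(X) = -3 - 3 = -6)
N(a) = -5*a (N(a) = -6*a + a = -5*a)
n(f, y) = 7*(-1 + f)/(2 + y) (n(f, y) = 7*((f - 1)/(y + 2)) = 7*((-1 + f)/(2 + y)) = 7*(-1 + f)/(2 + y))
146*n(N(-4), 3) + 149 = 146*(7*(-1 - 5*(-4))/(2 + 3)) + 149 = 146*(7*(-1 + 20)/5) + 149 = 146*(7*(⅕)*19) + 149 = 146*(133/5) + 149 = 19418/5 + 149 = 20163/5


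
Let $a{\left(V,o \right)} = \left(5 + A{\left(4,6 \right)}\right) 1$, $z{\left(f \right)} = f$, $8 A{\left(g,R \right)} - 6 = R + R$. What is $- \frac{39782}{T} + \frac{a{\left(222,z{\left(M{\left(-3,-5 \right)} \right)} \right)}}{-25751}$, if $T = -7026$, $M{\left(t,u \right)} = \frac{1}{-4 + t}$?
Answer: $\frac{2048750687}{361853052} \approx 5.6618$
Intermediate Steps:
$A{\left(g,R \right)} = \frac{3}{4} + \frac{R}{4}$ ($A{\left(g,R \right)} = \frac{3}{4} + \frac{R + R}{8} = \frac{3}{4} + \frac{2 R}{8} = \frac{3}{4} + \frac{R}{4}$)
$a{\left(V,o \right)} = \frac{29}{4}$ ($a{\left(V,o \right)} = \left(5 + \left(\frac{3}{4} + \frac{1}{4} \cdot 6\right)\right) 1 = \left(5 + \left(\frac{3}{4} + \frac{3}{2}\right)\right) 1 = \left(5 + \frac{9}{4}\right) 1 = \frac{29}{4} \cdot 1 = \frac{29}{4}$)
$- \frac{39782}{T} + \frac{a{\left(222,z{\left(M{\left(-3,-5 \right)} \right)} \right)}}{-25751} = - \frac{39782}{-7026} + \frac{29}{4 \left(-25751\right)} = \left(-39782\right) \left(- \frac{1}{7026}\right) + \frac{29}{4} \left(- \frac{1}{25751}\right) = \frac{19891}{3513} - \frac{29}{103004} = \frac{2048750687}{361853052}$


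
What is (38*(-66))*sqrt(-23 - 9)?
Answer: -10032*I*sqrt(2) ≈ -14187.0*I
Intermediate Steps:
(38*(-66))*sqrt(-23 - 9) = -10032*I*sqrt(2)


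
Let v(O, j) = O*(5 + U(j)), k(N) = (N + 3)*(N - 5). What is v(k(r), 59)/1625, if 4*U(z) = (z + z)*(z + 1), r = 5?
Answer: 0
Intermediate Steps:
U(z) = z*(1 + z)/2 (U(z) = ((z + z)*(z + 1))/4 = ((2*z)*(1 + z))/4 = (2*z*(1 + z))/4 = z*(1 + z)/2)
k(N) = (-5 + N)*(3 + N) (k(N) = (3 + N)*(-5 + N) = (-5 + N)*(3 + N))
v(O, j) = O*(5 + j*(1 + j)/2)
v(k(r), 59)/1625 = ((-15 + 5**2 - 2*5)*(10 + 59*(1 + 59))/2)/1625 = ((-15 + 25 - 10)*(10 + 59*60)/2)*(1/1625) = ((1/2)*0*(10 + 3540))*(1/1625) = ((1/2)*0*3550)*(1/1625) = 0*(1/1625) = 0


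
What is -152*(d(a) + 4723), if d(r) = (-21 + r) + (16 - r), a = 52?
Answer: -717136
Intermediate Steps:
d(r) = -5
-152*(d(a) + 4723) = -152*(-5 + 4723) = -152*4718 = -717136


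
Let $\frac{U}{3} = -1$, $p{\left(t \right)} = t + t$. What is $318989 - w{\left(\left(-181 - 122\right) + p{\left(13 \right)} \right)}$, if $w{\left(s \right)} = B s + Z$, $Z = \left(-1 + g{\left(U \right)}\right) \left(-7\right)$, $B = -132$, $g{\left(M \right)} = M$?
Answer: $282397$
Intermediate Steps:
$p{\left(t \right)} = 2 t$
$U = -3$ ($U = 3 \left(-1\right) = -3$)
$Z = 28$ ($Z = \left(-1 - 3\right) \left(-7\right) = \left(-4\right) \left(-7\right) = 28$)
$w{\left(s \right)} = 28 - 132 s$ ($w{\left(s \right)} = - 132 s + 28 = 28 - 132 s$)
$318989 - w{\left(\left(-181 - 122\right) + p{\left(13 \right)} \right)} = 318989 - \left(28 - 132 \left(\left(-181 - 122\right) + 2 \cdot 13\right)\right) = 318989 - \left(28 - 132 \left(-303 + 26\right)\right) = 318989 - \left(28 - -36564\right) = 318989 - \left(28 + 36564\right) = 318989 - 36592 = 282397$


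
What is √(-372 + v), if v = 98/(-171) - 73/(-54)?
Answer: I*√43419522/342 ≈ 19.267*I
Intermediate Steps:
v = 799/1026 (v = 98*(-1/171) - 73*(-1/54) = -98/171 + 73/54 = 799/1026 ≈ 0.77875)
√(-372 + v) = √(-372 + 799/1026) = √(-380873/1026) = I*√43419522/342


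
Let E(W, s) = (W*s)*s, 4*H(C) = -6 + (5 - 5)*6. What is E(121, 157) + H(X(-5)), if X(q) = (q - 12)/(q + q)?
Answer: 5965055/2 ≈ 2.9825e+6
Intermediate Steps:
X(q) = (-12 + q)/(2*q) (X(q) = (-12 + q)/((2*q)) = (-12 + q)*(1/(2*q)) = (-12 + q)/(2*q))
H(C) = -3/2 (H(C) = (-6 + (5 - 5)*6)/4 = (-6 + 0*6)/4 = (-6 + 0)/4 = (¼)*(-6) = -3/2)
E(W, s) = W*s²
E(121, 157) + H(X(-5)) = 121*157² - 3/2 = 121*24649 - 3/2 = 2982529 - 3/2 = 5965055/2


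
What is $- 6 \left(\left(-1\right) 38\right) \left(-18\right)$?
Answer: $-4104$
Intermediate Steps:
$- 6 \left(\left(-1\right) 38\right) \left(-18\right) = \left(-6\right) \left(-38\right) \left(-18\right) = 228 \left(-18\right) = -4104$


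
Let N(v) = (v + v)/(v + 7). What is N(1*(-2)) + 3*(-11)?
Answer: -169/5 ≈ -33.800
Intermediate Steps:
N(v) = 2*v/(7 + v) (N(v) = (2*v)/(7 + v) = 2*v/(7 + v))
N(1*(-2)) + 3*(-11) = 2*(1*(-2))/(7 + 1*(-2)) + 3*(-11) = 2*(-2)/(7 - 2) - 33 = 2*(-2)/5 - 33 = 2*(-2)*(⅕) - 33 = -⅘ - 33 = -169/5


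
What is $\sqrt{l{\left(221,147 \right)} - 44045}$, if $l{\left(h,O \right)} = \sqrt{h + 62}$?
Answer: $\sqrt{-44045 + \sqrt{283}} \approx 209.83 i$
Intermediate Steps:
$l{\left(h,O \right)} = \sqrt{62 + h}$
$\sqrt{l{\left(221,147 \right)} - 44045} = \sqrt{\sqrt{62 + 221} - 44045} = \sqrt{\sqrt{283} - 44045} = \sqrt{-44045 + \sqrt{283}}$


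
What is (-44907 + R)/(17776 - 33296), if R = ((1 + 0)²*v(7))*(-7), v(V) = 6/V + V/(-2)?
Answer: 89777/31040 ≈ 2.8923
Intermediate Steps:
v(V) = 6/V - V/2 (v(V) = 6/V + V*(-½) = 6/V - V/2)
R = 37/2 (R = ((1 + 0)²*(6/7 - ½*7))*(-7) = (1²*(6*(⅐) - 7/2))*(-7) = (1*(6/7 - 7/2))*(-7) = (1*(-37/14))*(-7) = -37/14*(-7) = 37/2 ≈ 18.500)
(-44907 + R)/(17776 - 33296) = (-44907 + 37/2)/(17776 - 33296) = -89777/2/(-15520) = -89777/2*(-1/15520) = 89777/31040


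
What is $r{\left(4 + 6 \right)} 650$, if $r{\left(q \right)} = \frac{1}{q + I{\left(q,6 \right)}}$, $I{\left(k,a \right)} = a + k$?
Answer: $25$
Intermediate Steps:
$r{\left(q \right)} = \frac{1}{6 + 2 q}$ ($r{\left(q \right)} = \frac{1}{q + \left(6 + q\right)} = \frac{1}{6 + 2 q}$)
$r{\left(4 + 6 \right)} 650 = \frac{1}{2 \left(3 + \left(4 + 6\right)\right)} 650 = \frac{1}{2 \left(3 + 10\right)} 650 = \frac{1}{2 \cdot 13} \cdot 650 = \frac{1}{2} \cdot \frac{1}{13} \cdot 650 = \frac{1}{26} \cdot 650 = 25$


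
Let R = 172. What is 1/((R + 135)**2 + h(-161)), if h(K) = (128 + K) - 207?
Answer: 1/94009 ≈ 1.0637e-5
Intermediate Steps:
h(K) = -79 + K
1/((R + 135)**2 + h(-161)) = 1/((172 + 135)**2 + (-79 - 161)) = 1/(307**2 - 240) = 1/(94249 - 240) = 1/94009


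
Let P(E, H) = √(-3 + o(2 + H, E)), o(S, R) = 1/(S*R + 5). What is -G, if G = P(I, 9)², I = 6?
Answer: 212/71 ≈ 2.9859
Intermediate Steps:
o(S, R) = 1/(5 + R*S) (o(S, R) = 1/(R*S + 5) = 1/(5 + R*S))
P(E, H) = √(-3 + 1/(5 + E*(2 + H)))
G = -212/71 (G = (√((-14 - 3*6*(2 + 9))/(5 + 6*(2 + 9))))² = (√((-14 - 3*6*11)/(5 + 6*11)))² = (√((-14 - 198)/(5 + 66)))² = (√(-212/71))² = (2*I*√3763/71)² = -212/71 ≈ -2.9859)
-G = -1*(-212/71) = 212/71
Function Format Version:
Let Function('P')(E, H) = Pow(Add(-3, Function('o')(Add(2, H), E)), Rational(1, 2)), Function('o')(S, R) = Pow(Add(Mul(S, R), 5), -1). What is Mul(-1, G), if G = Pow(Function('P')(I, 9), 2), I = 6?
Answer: Rational(212, 71) ≈ 2.9859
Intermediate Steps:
Function('o')(S, R) = Pow(Add(5, Mul(R, S)), -1) (Function('o')(S, R) = Pow(Add(Mul(R, S), 5), -1) = Pow(Add(5, Mul(R, S)), -1))
Function('P')(E, H) = Pow(Add(-3, Pow(Add(5, Mul(E, Add(2, H))), -1)), Rational(1, 2))
G = Rational(-212, 71) (G = Pow(Pow(Mul(Pow(Add(5, Mul(6, Add(2, 9))), -1), Add(-14, Mul(-3, 6, Add(2, 9)))), Rational(1, 2)), 2) = Pow(Pow(Mul(Pow(Add(5, Mul(6, 11)), -1), Add(-14, Mul(-3, 6, 11))), Rational(1, 2)), 2) = Pow(Pow(Mul(Pow(Add(5, 66), -1), Add(-14, -198)), Rational(1, 2)), 2) = Pow(Pow(Mul(Pow(71, -1), -212), Rational(1, 2)), 2) = Pow(Pow(Mul(Rational(1, 71), -212), Rational(1, 2)), 2) = Pow(Pow(Rational(-212, 71), Rational(1, 2)), 2) = Pow(Mul(Rational(2, 71), I, Pow(3763, Rational(1, 2))), 2) = Rational(-212, 71) ≈ -2.9859)
Mul(-1, G) = Mul(-1, Rational(-212, 71)) = Rational(212, 71)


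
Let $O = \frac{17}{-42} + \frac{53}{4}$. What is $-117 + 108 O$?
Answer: $\frac{8892}{7} \approx 1270.3$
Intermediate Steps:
$O = \frac{1079}{84}$ ($O = 17 \left(- \frac{1}{42}\right) + 53 \cdot \frac{1}{4} = - \frac{17}{42} + \frac{53}{4} = \frac{1079}{84} \approx 12.845$)
$-117 + 108 O = -117 + 108 \cdot \frac{1079}{84} = -117 + \frac{9711}{7} = \frac{8892}{7}$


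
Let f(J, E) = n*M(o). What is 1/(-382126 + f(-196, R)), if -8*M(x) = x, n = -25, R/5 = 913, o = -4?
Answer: -2/764277 ≈ -2.6169e-6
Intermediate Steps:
R = 4565 (R = 5*913 = 4565)
M(x) = -x/8
f(J, E) = -25/2 (f(J, E) = -(-25)*(-4)/8 = -25*1/2 = -25/2)
1/(-382126 + f(-196, R)) = 1/(-382126 - 25/2) = 1/(-764277/2) = -2/764277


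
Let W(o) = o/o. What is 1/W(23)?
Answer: 1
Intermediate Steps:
W(o) = 1
1/W(23) = 1/1 = 1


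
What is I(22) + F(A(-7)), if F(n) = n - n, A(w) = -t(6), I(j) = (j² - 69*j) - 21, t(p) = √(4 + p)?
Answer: -1055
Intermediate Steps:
I(j) = -21 + j² - 69*j
A(w) = -√10 (A(w) = -√(4 + 6) = -√10)
F(n) = 0
I(22) + F(A(-7)) = (-21 + 22² - 69*22) + 0 = (-21 + 484 - 1518) + 0 = -1055 + 0 = -1055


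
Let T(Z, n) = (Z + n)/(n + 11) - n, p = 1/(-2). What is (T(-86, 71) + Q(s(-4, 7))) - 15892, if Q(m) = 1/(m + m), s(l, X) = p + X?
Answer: -17016671/1066 ≈ -15963.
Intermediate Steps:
p = -1/2 (p = 1*(-1/2) = -1/2 ≈ -0.50000)
s(l, X) = -1/2 + X
Q(m) = 1/(2*m)
T(Z, n) = -n + (Z + n)/(11 + n) (T(Z, n) = (Z + n)/(11 + n) - n = -n + (Z + n)/(11 + n))
(T(-86, 71) + Q(s(-4, 7))) - 15892 = ((-86 - 1*71**2 - 10*71)/(11 + 71) + 1/(2*(-1/2 + 7))) - 15892 = ((-86 - 1*5041 - 710)/82 + 1/(2*(13/2))) - 15892 = ((-86 - 5041 - 710)/82 + (1/2)*(2/13)) - 15892 = ((1/82)*(-5837) + 1/13) - 15892 = (-5837/82 + 1/13) - 15892 = -75799/1066 - 15892 = -17016671/1066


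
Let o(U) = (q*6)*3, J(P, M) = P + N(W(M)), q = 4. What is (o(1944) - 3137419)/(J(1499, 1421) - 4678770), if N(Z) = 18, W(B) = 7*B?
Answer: 3137347/4677253 ≈ 0.67077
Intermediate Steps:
J(P, M) = 18 + P (J(P, M) = P + 18 = 18 + P)
o(U) = 72 (o(U) = (4*6)*3 = 24*3 = 72)
(o(1944) - 3137419)/(J(1499, 1421) - 4678770) = (72 - 3137419)/((18 + 1499) - 4678770) = -3137347/(1517 - 4678770) = -3137347/(-4677253) = -3137347*(-1/4677253) = 3137347/4677253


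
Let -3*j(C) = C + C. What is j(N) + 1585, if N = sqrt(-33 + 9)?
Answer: 1585 - 4*I*sqrt(6)/3 ≈ 1585.0 - 3.266*I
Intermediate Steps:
N = 2*I*sqrt(6) (N = sqrt(-24) = 2*I*sqrt(6) ≈ 4.899*I)
j(C) = -2*C/3 (j(C) = -(C + C)/3 = -2*C/3)
j(N) + 1585 = -4*I*sqrt(6)/3 + 1585 = 1585 - 4*I*sqrt(6)/3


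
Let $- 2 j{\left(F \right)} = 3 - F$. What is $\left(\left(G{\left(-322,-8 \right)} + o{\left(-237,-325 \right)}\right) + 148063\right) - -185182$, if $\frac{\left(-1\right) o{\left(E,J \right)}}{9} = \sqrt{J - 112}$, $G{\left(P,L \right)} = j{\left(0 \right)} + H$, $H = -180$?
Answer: $\frac{666127}{2} - 9 i \sqrt{437} \approx 3.3306 \cdot 10^{5} - 188.14 i$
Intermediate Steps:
$j{\left(F \right)} = - \frac{3}{2} + \frac{F}{2}$ ($j{\left(F \right)} = - \frac{3 - F}{2} = - \frac{3}{2} + \frac{F}{2}$)
$G{\left(P,L \right)} = - \frac{363}{2}$ ($G{\left(P,L \right)} = \left(- \frac{3}{2} + \frac{1}{2} \cdot 0\right) - 180 = \left(- \frac{3}{2} + 0\right) - 180 = - \frac{3}{2} - 180 = - \frac{363}{2}$)
$o{\left(E,J \right)} = - 9 \sqrt{-112 + J}$ ($o{\left(E,J \right)} = - 9 \sqrt{J - 112} = - 9 \sqrt{-112 + J}$)
$\left(\left(G{\left(-322,-8 \right)} + o{\left(-237,-325 \right)}\right) + 148063\right) - -185182 = \left(\left(- \frac{363}{2} - 9 \sqrt{-112 - 325}\right) + 148063\right) - -185182 = \left(\left(- \frac{363}{2} - 9 \sqrt{-437}\right) + 148063\right) + 185182 = \left(\left(- \frac{363}{2} - 9 i \sqrt{437}\right) + 148063\right) + 185182 = \left(\frac{295763}{2} - 9 i \sqrt{437}\right) + 185182 = \frac{666127}{2} - 9 i \sqrt{437}$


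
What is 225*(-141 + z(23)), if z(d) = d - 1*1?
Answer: -26775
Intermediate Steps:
z(d) = -1 + d (z(d) = d - 1 = -1 + d)
225*(-141 + z(23)) = 225*(-141 + (-1 + 23)) = 225*(-141 + 22) = 225*(-119) = -26775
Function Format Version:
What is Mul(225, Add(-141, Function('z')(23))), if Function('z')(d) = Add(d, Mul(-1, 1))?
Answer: -26775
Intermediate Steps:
Function('z')(d) = Add(-1, d) (Function('z')(d) = Add(d, -1) = Add(-1, d))
Mul(225, Add(-141, Function('z')(23))) = Mul(225, Add(-141, Add(-1, 23))) = Mul(225, Add(-141, 22)) = Mul(225, -119) = -26775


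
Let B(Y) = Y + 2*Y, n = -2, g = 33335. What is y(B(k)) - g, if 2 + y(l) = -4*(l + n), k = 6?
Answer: -33401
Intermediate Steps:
B(Y) = 3*Y
y(l) = 6 - 4*l (y(l) = -2 - 4*(l - 2) = -2 - 4*(-2 + l) = -2 + (8 - 4*l) = 6 - 4*l)
y(B(k)) - g = (6 - 12*6) - 1*33335 = (6 - 4*18) - 33335 = (6 - 72) - 33335 = -66 - 33335 = -33401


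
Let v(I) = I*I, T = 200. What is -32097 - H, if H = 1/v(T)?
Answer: -1283880001/40000 ≈ -32097.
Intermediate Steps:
v(I) = I**2
H = 1/40000 (H = 1/(200**2) = 1/40000 ≈ 2.5000e-5)
-32097 - H = -32097 - 1*1/40000 = -32097 - 1/40000 = -1283880001/40000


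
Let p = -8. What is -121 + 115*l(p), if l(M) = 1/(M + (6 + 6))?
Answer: -369/4 ≈ -92.250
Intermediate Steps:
l(M) = 1/(12 + M) (l(M) = 1/(M + 12) = 1/(12 + M))
-121 + 115*l(p) = -121 + 115/(12 - 8) = -121 + 115/4 = -369/4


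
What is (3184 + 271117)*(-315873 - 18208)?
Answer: -91638752381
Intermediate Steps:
(3184 + 271117)*(-315873 - 18208) = 274301*(-334081) = -91638752381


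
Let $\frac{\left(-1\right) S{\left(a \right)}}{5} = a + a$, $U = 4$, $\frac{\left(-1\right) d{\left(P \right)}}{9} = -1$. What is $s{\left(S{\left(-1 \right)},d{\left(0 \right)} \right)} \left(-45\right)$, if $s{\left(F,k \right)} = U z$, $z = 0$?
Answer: $0$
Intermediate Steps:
$d{\left(P \right)} = 9$ ($d{\left(P \right)} = \left(-9\right) \left(-1\right) = 9$)
$S{\left(a \right)} = - 10 a$ ($S{\left(a \right)} = - 5 \left(a + a\right) = - 5 \cdot 2 a = - 10 a$)
$s{\left(F,k \right)} = 0$ ($s{\left(F,k \right)} = 4 \cdot 0 = 0$)
$s{\left(S{\left(-1 \right)},d{\left(0 \right)} \right)} \left(-45\right) = 0 \left(-45\right) = 0$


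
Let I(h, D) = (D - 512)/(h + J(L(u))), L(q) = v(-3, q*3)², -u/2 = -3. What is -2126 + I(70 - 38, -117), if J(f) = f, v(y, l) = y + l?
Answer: -547011/257 ≈ -2128.4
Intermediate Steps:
u = 6 (u = -2*(-3) = 6)
v(y, l) = l + y
L(q) = (-3 + 3*q)² (L(q) = (q*3 - 3)² = (3*q - 3)² = (-3 + 3*q)²)
I(h, D) = (-512 + D)/(225 + h) (I(h, D) = (D - 512)/(h + 9*(-1 + 6)²) = (-512 + D)/(h + 9*5²) = (-512 + D)/(h + 9*25) = (-512 + D)/(h + 225) = (-512 + D)/(225 + h))
-2126 + I(70 - 38, -117) = -2126 + (-512 - 117)/(225 + (70 - 38)) = -2126 - 629/(225 + 32) = -2126 - 629/257 = -547011/257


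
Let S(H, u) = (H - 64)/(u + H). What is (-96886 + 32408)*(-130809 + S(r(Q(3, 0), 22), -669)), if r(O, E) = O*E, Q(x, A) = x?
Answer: 5085884658262/603 ≈ 8.4343e+9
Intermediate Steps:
r(O, E) = E*O
S(H, u) = (-64 + H)/(H + u)
(-96886 + 32408)*(-130809 + S(r(Q(3, 0), 22), -669)) = (-96886 + 32408)*(-130809 + (-64 + 22*3)/(22*3 - 669)) = -64478*(-130809 + (-64 + 66)/(66 - 669)) = -64478*(-130809 + 2/(-603)) = -64478*(-130809 - 1/603*2) = -64478*(-130809 - 2/603) = -64478*(-78877829/603) = 5085884658262/603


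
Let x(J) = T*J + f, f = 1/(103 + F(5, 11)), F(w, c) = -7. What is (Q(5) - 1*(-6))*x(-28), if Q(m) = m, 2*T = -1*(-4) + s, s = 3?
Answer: -103477/96 ≈ -1077.9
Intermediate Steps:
f = 1/96 (f = 1/(103 - 7) = 1/96 ≈ 0.010417)
T = 7/2 (T = (-1*(-4) + 3)/2 = (4 + 3)/2 = (½)*7 = 7/2 ≈ 3.5000)
x(J) = 1/96 + 7*J/2 (x(J) = 7*J/2 + 1/96 = 1/96 + 7*J/2)
(Q(5) - 1*(-6))*x(-28) = (5 - 1*(-6))*(1/96 + (7/2)*(-28)) = (5 + 6)*(1/96 - 98) = 11*(-9407/96) = -103477/96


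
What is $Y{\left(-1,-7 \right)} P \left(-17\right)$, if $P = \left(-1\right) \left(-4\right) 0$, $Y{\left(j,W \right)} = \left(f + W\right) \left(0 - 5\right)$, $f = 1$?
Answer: $0$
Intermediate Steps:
$Y{\left(j,W \right)} = -5 - 5 W$ ($Y{\left(j,W \right)} = \left(1 + W\right) \left(0 - 5\right) = \left(1 + W\right) \left(-5\right) = -5 - 5 W$)
$P = 0$ ($P = 4 \cdot 0 = 0$)
$Y{\left(-1,-7 \right)} P \left(-17\right) = \left(-5 - -35\right) 0 \left(-17\right) = \left(-5 + 35\right) 0 \left(-17\right) = 30 \cdot 0 \left(-17\right) = 0 \left(-17\right) = 0$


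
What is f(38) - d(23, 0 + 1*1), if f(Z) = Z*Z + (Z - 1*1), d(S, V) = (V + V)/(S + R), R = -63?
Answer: 29621/20 ≈ 1481.1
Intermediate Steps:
d(S, V) = 2*V/(-63 + S) (d(S, V) = (V + V)/(S - 63) = (2*V)/(-63 + S) = 2*V/(-63 + S))
f(Z) = -1 + Z + Z² (f(Z) = Z² + (Z - 1) = Z² + (-1 + Z) = -1 + Z + Z²)
f(38) - d(23, 0 + 1*1) = (-1 + 38 + 38²) - 2*(0 + 1*1)/(-63 + 23) = (-1 + 38 + 1444) - 2*(0 + 1)/(-40) = 1481 - 2*(-1)/40 = 1481 - 1*(-1/20) = 1481 + 1/20 = 29621/20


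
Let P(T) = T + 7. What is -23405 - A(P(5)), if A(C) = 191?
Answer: -23596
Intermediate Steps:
P(T) = 7 + T
-23405 - A(P(5)) = -23405 - 1*191 = -23405 - 191 = -23596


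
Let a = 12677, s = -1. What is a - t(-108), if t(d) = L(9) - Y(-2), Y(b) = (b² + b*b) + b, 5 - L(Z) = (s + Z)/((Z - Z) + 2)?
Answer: 12682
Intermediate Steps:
L(Z) = 11/2 - Z/2 (L(Z) = 5 - (-1 + Z)/((Z - Z) + 2) = 5 - (-1 + Z)/(0 + 2) = 5 - (-1 + Z)/2 = 5 - (-½ + Z/2) = 5 + (½ - Z/2) = 11/2 - Z/2)
Y(b) = b + 2*b² (Y(b) = (b² + b²) + b = 2*b² + b = b + 2*b²)
t(d) = -5 (t(d) = (11/2 - ½*9) - (-2)*(1 + 2*(-2)) = (11/2 - 9/2) - (-2)*(1 - 4) = 1 - (-2)*(-3) = 1 - 1*6 = 1 - 6 = -5)
a - t(-108) = 12677 - 1*(-5) = 12677 + 5 = 12682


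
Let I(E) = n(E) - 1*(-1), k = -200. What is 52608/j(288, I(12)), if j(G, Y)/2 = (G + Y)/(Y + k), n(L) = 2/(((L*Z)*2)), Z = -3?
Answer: -188468160/10403 ≈ -18117.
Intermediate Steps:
n(L) = -1/(3*L) (n(L) = 2/(((L*(-3))*2)) = 2/((-3*L*2)) = 2/((-6*L)) = 2*(-1/(6*L)) = -1/(3*L))
I(E) = 1 - 1/(3*E) (I(E) = -1/(3*E) - 1*(-1) = -1/(3*E) + 1 = 1 - 1/(3*E))
j(G, Y) = 2*(G + Y)/(-200 + Y) (j(G, Y) = 2*((G + Y)/(Y - 200)) = 2*((G + Y)/(-200 + Y)) = 2*(G + Y)/(-200 + Y))
52608/j(288, I(12)) = 52608/((2*(288 + (-1/3 + 12)/12)/(-200 + (-1/3 + 12)/12))) = 52608/((2*(288 + (1/12)*(35/3))/(-200 + (1/12)*(35/3)))) = 52608/((2*(288 + 35/36)/(-200 + 35/36))) = 52608/((2*(10403/36)/(-7165/36))) = 52608/((2*(-36/7165)*(10403/36))) = 52608/(-20806/7165) = 52608*(-7165/20806) = -188468160/10403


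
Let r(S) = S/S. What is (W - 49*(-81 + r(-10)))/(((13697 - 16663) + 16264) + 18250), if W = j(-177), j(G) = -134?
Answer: 631/5258 ≈ 0.12001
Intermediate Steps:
W = -134
r(S) = 1
(W - 49*(-81 + r(-10)))/(((13697 - 16663) + 16264) + 18250) = (-134 - 49*(-81 + 1))/(((13697 - 16663) + 16264) + 18250) = (-134 - 49*(-80))/((-2966 + 16264) + 18250) = (-134 + 3920)/(13298 + 18250) = 3786/31548 = 3786*(1/31548) = 631/5258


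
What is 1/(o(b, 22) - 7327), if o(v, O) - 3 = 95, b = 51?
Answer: -1/7229 ≈ -0.00013833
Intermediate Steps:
o(v, O) = 98 (o(v, O) = 3 + 95 = 98)
1/(o(b, 22) - 7327) = 1/(98 - 7327) = 1/(-7229) = -1/7229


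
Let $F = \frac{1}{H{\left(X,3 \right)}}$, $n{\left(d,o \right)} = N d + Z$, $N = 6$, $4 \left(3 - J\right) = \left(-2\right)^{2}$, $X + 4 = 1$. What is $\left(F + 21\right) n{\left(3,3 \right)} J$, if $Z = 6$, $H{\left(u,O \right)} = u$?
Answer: $992$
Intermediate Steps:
$X = -3$ ($X = -4 + 1 = -3$)
$J = 2$ ($J = 3 - \frac{\left(-2\right)^{2}}{4} = 3 - 1 = 2$)
$n{\left(d,o \right)} = 6 + 6 d$ ($n{\left(d,o \right)} = 6 d + 6 = 6 + 6 d$)
$F = - \frac{1}{3}$ ($F = \frac{1}{-3} = - \frac{1}{3} \approx -0.33333$)
$\left(F + 21\right) n{\left(3,3 \right)} J = \left(- \frac{1}{3} + 21\right) \left(6 + 6 \cdot 3\right) 2 = \frac{62 \left(6 + 18\right)}{3} \cdot 2 = \frac{62}{3} \cdot 24 \cdot 2 = 496 \cdot 2 = 992$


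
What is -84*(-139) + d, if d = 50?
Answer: 11726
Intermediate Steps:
-84*(-139) + d = -84*(-139) + 50 = 11676 + 50 = 11726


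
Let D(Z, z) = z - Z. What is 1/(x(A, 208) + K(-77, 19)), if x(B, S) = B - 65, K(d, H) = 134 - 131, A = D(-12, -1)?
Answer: -1/51 ≈ -0.019608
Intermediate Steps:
A = 11 (A = -1 - 1*(-12) = -1 + 12 = 11)
K(d, H) = 3
x(B, S) = -65 + B
1/(x(A, 208) + K(-77, 19)) = 1/((-65 + 11) + 3) = 1/(-54 + 3) = 1/(-51) = -1/51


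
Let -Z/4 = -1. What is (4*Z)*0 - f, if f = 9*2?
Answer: -18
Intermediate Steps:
Z = 4 (Z = -4*(-1) = 4)
f = 18
(4*Z)*0 - f = (4*4)*0 - 18 = 16*0 - 1*18 = 0 - 18 = -18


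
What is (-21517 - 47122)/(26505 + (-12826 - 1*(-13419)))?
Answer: -68639/27098 ≈ -2.5330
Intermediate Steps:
(-21517 - 47122)/(26505 + (-12826 - 1*(-13419))) = -68639/(26505 + (-12826 + 13419)) = -68639/(26505 + 593) = -68639/27098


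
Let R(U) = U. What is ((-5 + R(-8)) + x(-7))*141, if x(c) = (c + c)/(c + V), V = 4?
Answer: -1175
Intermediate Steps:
x(c) = 2*c/(4 + c) (x(c) = (c + c)/(c + 4) = (2*c)/(4 + c) = 2*c/(4 + c))
((-5 + R(-8)) + x(-7))*141 = ((-5 - 8) + 2*(-7)/(4 - 7))*141 = (-13 + 2*(-7)/(-3))*141 = (-13 + 2*(-7)*(-1/3))*141 = (-13 + 14/3)*141 = -25/3*141 = -1175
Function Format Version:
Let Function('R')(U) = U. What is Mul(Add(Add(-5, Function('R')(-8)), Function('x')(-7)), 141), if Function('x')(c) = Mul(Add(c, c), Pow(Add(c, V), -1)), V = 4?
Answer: -1175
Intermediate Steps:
Function('x')(c) = Mul(2, c, Pow(Add(4, c), -1)) (Function('x')(c) = Mul(Add(c, c), Pow(Add(c, 4), -1)) = Mul(Mul(2, c), Pow(Add(4, c), -1)) = Mul(2, c, Pow(Add(4, c), -1)))
Mul(Add(Add(-5, Function('R')(-8)), Function('x')(-7)), 141) = Mul(Add(Add(-5, -8), Mul(2, -7, Pow(Add(4, -7), -1))), 141) = Mul(Add(-13, Mul(2, -7, Pow(-3, -1))), 141) = Mul(Add(-13, Mul(2, -7, Rational(-1, 3))), 141) = Mul(Add(-13, Rational(14, 3)), 141) = Mul(Rational(-25, 3), 141) = -1175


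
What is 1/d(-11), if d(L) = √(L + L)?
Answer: -I*√22/22 ≈ -0.2132*I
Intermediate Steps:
d(L) = √2*√L (d(L) = √(2*L) = √2*√L)
1/d(-11) = 1/(√2*√(-11)) = 1/(√2*(I*√11)) = 1/(I*√22) = -I*√22/22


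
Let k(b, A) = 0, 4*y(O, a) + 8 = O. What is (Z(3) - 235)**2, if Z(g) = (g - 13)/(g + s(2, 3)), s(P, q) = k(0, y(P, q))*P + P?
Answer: 56169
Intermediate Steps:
y(O, a) = -2 + O/4
s(P, q) = P (s(P, q) = 0*P + P = 0 + P = P)
Z(g) = (-13 + g)/(2 + g) (Z(g) = (g - 13)/(g + 2) = (-13 + g)/(2 + g))
(Z(3) - 235)**2 = ((-13 + 3)/(2 + 3) - 235)**2 = (-10/5 - 235)**2 = ((1/5)*(-10) - 235)**2 = (-2 - 235)**2 = (-237)**2 = 56169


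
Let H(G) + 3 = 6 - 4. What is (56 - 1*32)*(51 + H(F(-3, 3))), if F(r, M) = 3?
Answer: 1200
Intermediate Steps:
H(G) = -1 (H(G) = -3 + (6 - 4) = -3 + 2 = -1)
(56 - 1*32)*(51 + H(F(-3, 3))) = (56 - 1*32)*(51 - 1) = (56 - 32)*50 = 24*50 = 1200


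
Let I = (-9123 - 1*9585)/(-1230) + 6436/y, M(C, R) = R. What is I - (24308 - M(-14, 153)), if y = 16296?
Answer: -20160498773/835170 ≈ -24139.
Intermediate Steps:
I = 13032577/835170 (I = (-9123 - 1*9585)/(-1230) + 6436/16296 = (-9123 - 9585)*(-1/1230) + 6436*(1/16296) = -18708*(-1/1230) + 1609/4074 = 3118/205 + 1609/4074 = 13032577/835170 ≈ 15.605)
I - (24308 - M(-14, 153)) = 13032577/835170 - (24308 - 1*153) = 13032577/835170 - (24308 - 153) = 13032577/835170 - 1*24155 = 13032577/835170 - 24155 = -20160498773/835170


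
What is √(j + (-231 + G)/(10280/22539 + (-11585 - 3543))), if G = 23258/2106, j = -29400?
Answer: I*√731046489903198080013441/4986535788 ≈ 171.46*I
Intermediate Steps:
G = 11629/1053 (G = 23258*(1/2106) = 11629/1053 ≈ 11.044)
√(j + (-231 + G)/(10280/22539 + (-11585 - 3543))) = √(-29400 + (-231 + 11629/1053)/(10280/22539 + (-11585 - 3543))) = √(-29400 - 231614/(1053*(10280*(1/22539) - 15128))) = √(-29400 - 231614/(1053*(10280/22539 - 15128))) = √(-29400 - 231614/(1053*(-340959712/22539))) = √(-29400 - 231614/1053*(-22539/340959712)) = √(-29400 + 870057991/59838429456) = √(-1759248955948409/59838429456) = I*√731046489903198080013441/4986535788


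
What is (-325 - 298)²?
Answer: 388129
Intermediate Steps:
(-325 - 298)² = (-623)² = 388129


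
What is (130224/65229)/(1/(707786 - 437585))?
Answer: 11728885008/21743 ≈ 5.3943e+5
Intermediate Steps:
(130224/65229)/(1/(707786 - 437585)) = (130224*(1/65229))/(1/270201) = 43408/(21743*(1/270201)) = (43408/21743)*270201 = 11728885008/21743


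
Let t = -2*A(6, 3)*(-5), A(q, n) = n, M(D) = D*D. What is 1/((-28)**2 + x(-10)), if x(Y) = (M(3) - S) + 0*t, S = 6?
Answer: 1/787 ≈ 0.0012706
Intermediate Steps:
M(D) = D**2
t = 30 (t = -2*3*(-5) = -6*(-5) = 30)
x(Y) = 3 (x(Y) = (3**2 - 1*6) + 0*30 = (9 - 6) + 0 = 3 + 0 = 3)
1/((-28)**2 + x(-10)) = 1/((-28)**2 + 3) = 1/(784 + 3) = 1/787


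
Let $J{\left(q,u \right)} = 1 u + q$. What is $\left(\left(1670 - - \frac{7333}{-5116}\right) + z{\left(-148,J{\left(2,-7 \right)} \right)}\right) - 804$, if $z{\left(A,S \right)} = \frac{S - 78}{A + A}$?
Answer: $\frac{327417259}{378584} \approx 864.85$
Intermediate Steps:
$J{\left(q,u \right)} = q + u$ ($J{\left(q,u \right)} = u + q = q + u$)
$z{\left(A,S \right)} = \frac{-78 + S}{2 A}$
$\left(\left(1670 - - \frac{7333}{-5116}\right) + z{\left(-148,J{\left(2,-7 \right)} \right)}\right) - 804 = \left(\left(1670 - - \frac{7333}{-5116}\right) + \frac{-78 + \left(2 - 7\right)}{2 \left(-148\right)}\right) - 804 = \left(\left(1670 - \left(-7333\right) \left(- \frac{1}{5116}\right)\right) + \frac{1}{2} \left(- \frac{1}{148}\right) \left(-78 - 5\right)\right) - 804 = \left(\left(1670 - \frac{7333}{5116}\right) + \frac{1}{2} \left(- \frac{1}{148}\right) \left(-83\right)\right) - 804 = \left(\left(1670 - \frac{7333}{5116}\right) + \frac{83}{296}\right) - 804 = \left(\frac{8536387}{5116} + \frac{83}{296}\right) - 804 = \frac{631798795}{378584} - 804 = \frac{327417259}{378584}$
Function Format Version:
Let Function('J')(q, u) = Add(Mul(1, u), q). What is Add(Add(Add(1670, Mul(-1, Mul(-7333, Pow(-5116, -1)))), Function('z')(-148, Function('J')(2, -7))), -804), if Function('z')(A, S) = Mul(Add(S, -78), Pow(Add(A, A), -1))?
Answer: Rational(327417259, 378584) ≈ 864.85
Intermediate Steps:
Function('J')(q, u) = Add(q, u) (Function('J')(q, u) = Add(u, q) = Add(q, u))
Function('z')(A, S) = Mul(Rational(1, 2), Pow(A, -1), Add(-78, S)) (Function('z')(A, S) = Mul(Add(-78, S), Pow(Mul(2, A), -1)) = Mul(Add(-78, S), Mul(Rational(1, 2), Pow(A, -1))) = Mul(Rational(1, 2), Pow(A, -1), Add(-78, S)))
Add(Add(Add(1670, Mul(-1, Mul(-7333, Pow(-5116, -1)))), Function('z')(-148, Function('J')(2, -7))), -804) = Add(Add(Add(1670, Mul(-1, Mul(-7333, Pow(-5116, -1)))), Mul(Rational(1, 2), Pow(-148, -1), Add(-78, Add(2, -7)))), -804) = Add(Add(Add(1670, Mul(-1, Mul(-7333, Rational(-1, 5116)))), Mul(Rational(1, 2), Rational(-1, 148), Add(-78, -5))), -804) = Add(Add(Add(1670, Mul(-1, Rational(7333, 5116))), Mul(Rational(1, 2), Rational(-1, 148), -83)), -804) = Add(Add(Add(1670, Rational(-7333, 5116)), Rational(83, 296)), -804) = Add(Add(Rational(8536387, 5116), Rational(83, 296)), -804) = Add(Rational(631798795, 378584), -804) = Rational(327417259, 378584)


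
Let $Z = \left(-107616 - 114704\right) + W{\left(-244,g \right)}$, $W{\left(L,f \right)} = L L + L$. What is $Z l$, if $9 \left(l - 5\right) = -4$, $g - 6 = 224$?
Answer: $- \frac{6684148}{9} \approx -7.4268 \cdot 10^{5}$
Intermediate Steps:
$g = 230$ ($g = 6 + 224 = 230$)
$l = \frac{41}{9}$ ($l = 5 + \frac{1}{9} \left(-4\right) = 5 - \frac{4}{9} = \frac{41}{9} \approx 4.5556$)
$W{\left(L,f \right)} = L + L^{2}$ ($W{\left(L,f \right)} = L^{2} + L = L + L^{2}$)
$Z = -163028$ ($Z = \left(-107616 - 114704\right) - 244 \left(1 - 244\right) = -222320 - -59292 = -222320 + 59292 = -163028$)
$Z l = \left(-163028\right) \frac{41}{9} = - \frac{6684148}{9}$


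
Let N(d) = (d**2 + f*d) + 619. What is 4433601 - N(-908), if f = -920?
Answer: 2773158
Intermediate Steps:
N(d) = 619 + d**2 - 920*d (N(d) = (d**2 - 920*d) + 619 = 619 + d**2 - 920*d)
4433601 - N(-908) = 4433601 - (619 + (-908)**2 - 920*(-908)) = 4433601 - (619 + 824464 + 835360) = 4433601 - 1*1660443 = 4433601 - 1660443 = 2773158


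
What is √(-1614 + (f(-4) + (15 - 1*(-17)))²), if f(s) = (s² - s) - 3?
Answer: √787 ≈ 28.054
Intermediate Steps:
f(s) = -3 + s² - s
√(-1614 + (f(-4) + (15 - 1*(-17)))²) = √(-1614 + ((-3 + (-4)² - 1*(-4)) + (15 - 1*(-17)))²) = √(-1614 + ((-3 + 16 + 4) + (15 + 17))²) = √(-1614 + (17 + 32)²) = √(-1614 + 49²) = √(-1614 + 2401) = √787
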